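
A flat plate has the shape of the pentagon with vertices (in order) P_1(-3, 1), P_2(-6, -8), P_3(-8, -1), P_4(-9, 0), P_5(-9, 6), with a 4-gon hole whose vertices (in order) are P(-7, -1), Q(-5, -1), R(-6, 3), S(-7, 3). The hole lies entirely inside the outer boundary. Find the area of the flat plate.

Outer boundary:
Apply the shoelace (surveyor's) formula: 2A = Σ (x_i·y_{i+1} − x_{i+1}·y_i), indices taken mod 5.
Σ = (30) + (-58) + (-9) + (-54) + (9) = -82
Area = |Σ|/2 = 41.
Hole:
Apply the shoelace formula: 2A = Σ (x_i·y_{i+1} − x_{i+1}·y_i), indices taken mod 4.
Cross-terms: 2, -21, 3, 28  ⇒  Σ = 12
Area = |Σ|/2 = 6.
Net area = 41 − 6 = 35.

35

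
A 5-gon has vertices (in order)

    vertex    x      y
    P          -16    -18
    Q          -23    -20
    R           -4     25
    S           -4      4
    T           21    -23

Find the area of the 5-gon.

Apply the shoelace formula: 2A = Σ (x_i·y_{i+1} − x_{i+1}·y_i), indices taken mod 5.
Cross-terms: -94, -655, 84, 8, -746  ⇒  Σ = -1403
Area = |Σ|/2 = 701.5.

701.5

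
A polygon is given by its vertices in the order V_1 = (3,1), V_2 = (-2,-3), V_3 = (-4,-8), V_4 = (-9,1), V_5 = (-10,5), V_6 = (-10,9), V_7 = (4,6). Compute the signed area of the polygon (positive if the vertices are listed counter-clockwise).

Apply the surveyor's formula: 2A = Σ (x_i·y_{i+1} − x_{i+1}·y_i), indices taken mod 7.
V_1→V_2: (3)(-3) − (-2)(1) = -7
V_2→V_3: (-2)(-8) − (-4)(-3) = 4
V_3→V_4: (-4)(1) − (-9)(-8) = -76
V_4→V_5: (-9)(5) − (-10)(1) = -35
V_5→V_6: (-10)(9) − (-10)(5) = -40
V_6→V_7: (-10)(6) − (4)(9) = -96
V_7→V_1: (4)(1) − (3)(6) = -14
Σ = -264
Signed area = Σ/2 = -132 (negative ⇒ clockwise traversal).

-132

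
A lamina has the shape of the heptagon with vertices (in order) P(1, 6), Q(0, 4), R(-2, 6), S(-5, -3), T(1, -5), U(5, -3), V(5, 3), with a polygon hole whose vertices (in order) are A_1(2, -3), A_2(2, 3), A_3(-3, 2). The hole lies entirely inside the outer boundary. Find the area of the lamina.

Outer boundary:
Cross-terms: 4, 8, 36, 28, 22, 30, 27  ⇒  Σ = 155
Area = |Σ|/2 = 77.5.
Hole:
Apply the shoelace (surveyor's) formula: 2A = Σ (x_i·y_{i+1} − x_{i+1}·y_i), indices taken mod 3.
Σ = (12) + (13) + (5) = 30
Area = |Σ|/2 = 15.
Net area = 77.5 − 15 = 62.5.

62.5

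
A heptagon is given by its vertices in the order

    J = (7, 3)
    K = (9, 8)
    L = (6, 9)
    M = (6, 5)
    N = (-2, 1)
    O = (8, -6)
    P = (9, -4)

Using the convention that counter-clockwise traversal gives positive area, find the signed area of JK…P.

67.5

Σ = (29) + (33) + (-24) + (16) + (4) + (22) + (55) = 135
Signed area = Σ/2 = 67.5 (positive ⇒ counter-clockwise traversal).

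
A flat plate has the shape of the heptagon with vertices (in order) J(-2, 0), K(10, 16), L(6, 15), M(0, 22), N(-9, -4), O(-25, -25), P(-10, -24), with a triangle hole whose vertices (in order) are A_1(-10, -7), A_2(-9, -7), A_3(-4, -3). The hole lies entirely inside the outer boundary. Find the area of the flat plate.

Outer boundary:
Σ = (-32) + (54) + (132) + (198) + (125) + (350) + (-48) = 779
Area = |Σ|/2 = 389.5.
Hole:
A_1→A_2: (-10)(-7) − (-9)(-7) = 7
A_2→A_3: (-9)(-3) − (-4)(-7) = -1
A_3→A_1: (-4)(-7) − (-10)(-3) = -2
Σ = 4
Area = |Σ|/2 = 2.
Net area = 389.5 − 2 = 387.5.

387.5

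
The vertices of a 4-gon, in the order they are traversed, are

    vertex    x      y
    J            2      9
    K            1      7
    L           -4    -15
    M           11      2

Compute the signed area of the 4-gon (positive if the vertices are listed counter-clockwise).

135

Apply the shoelace formula: 2A = Σ (x_i·y_{i+1} − x_{i+1}·y_i), indices taken mod 4.
J→K: (2)(7) − (1)(9) = 5
K→L: (1)(-15) − (-4)(7) = 13
L→M: (-4)(2) − (11)(-15) = 157
M→J: (11)(9) − (2)(2) = 95
Σ = 270
Signed area = Σ/2 = 135 (positive ⇒ counter-clockwise traversal).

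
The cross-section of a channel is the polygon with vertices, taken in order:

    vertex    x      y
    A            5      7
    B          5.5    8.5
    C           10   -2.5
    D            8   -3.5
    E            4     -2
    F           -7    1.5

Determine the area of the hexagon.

Σ = (4) + (-98.75) + (-15) + (-2) + (-8) + (-56.5) = -176.25
Area = |Σ|/2 = 88.125.

88.125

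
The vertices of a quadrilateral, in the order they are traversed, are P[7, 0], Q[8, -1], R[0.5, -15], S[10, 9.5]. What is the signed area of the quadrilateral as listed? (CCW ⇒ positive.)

-19.125

Apply the shoelace formula: 2A = Σ (x_i·y_{i+1} − x_{i+1}·y_i), indices taken mod 4.
Cross-terms: -7, -119.5, 154.75, -66.5  ⇒  Σ = -38.25
Signed area = Σ/2 = -19.125 (negative ⇒ clockwise traversal).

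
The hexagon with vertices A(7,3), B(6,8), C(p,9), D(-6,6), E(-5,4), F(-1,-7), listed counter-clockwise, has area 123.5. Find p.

-5

Write out the shoelace sum; only the two edges meeting at C involve p:
2·Area = [(6·9 − p·8) + (p·6 − (-6)·9)] + 129
       = -2·p + 237 = 247
⇒ p = -5.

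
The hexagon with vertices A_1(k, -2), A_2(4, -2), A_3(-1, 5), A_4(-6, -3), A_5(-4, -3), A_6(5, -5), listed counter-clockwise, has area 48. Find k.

Write out the shoelace sum; only the two edges meeting at A_1 involve k:
2·Area = [(5·(-2) − k·(-5)) + (k·(-2) − 4·(-2))] + 92
       = 3·k + 90 = 96
⇒ k = 2.

2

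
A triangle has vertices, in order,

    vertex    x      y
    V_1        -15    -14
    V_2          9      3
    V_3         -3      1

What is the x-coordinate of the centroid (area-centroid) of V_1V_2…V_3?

-3

Apply the surveyor's formula. First the cross-terms c_i = x_i·y_{i+1} − x_{i+1}·y_i:
  81, 18, 57  ⇒  2A = 156, A = 78.
Then Σ (x_i + x_{i+1})·c_i = -1404, so x̄ = -1404 / (6·78) = -3.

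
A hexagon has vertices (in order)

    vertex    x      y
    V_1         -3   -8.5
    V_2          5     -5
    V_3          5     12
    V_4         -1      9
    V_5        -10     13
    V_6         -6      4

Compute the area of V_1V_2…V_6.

Apply the surveyor's formula: 2A = Σ (x_i·y_{i+1} − x_{i+1}·y_i), indices taken mod 6.
V_1→V_2: (-3)(-5) − (5)(-8.5) = 57.5
V_2→V_3: (5)(12) − (5)(-5) = 85
V_3→V_4: (5)(9) − (-1)(12) = 57
V_4→V_5: (-1)(13) − (-10)(9) = 77
V_5→V_6: (-10)(4) − (-6)(13) = 38
V_6→V_1: (-6)(-8.5) − (-3)(4) = 63
Σ = 377.5
Area = |Σ|/2 = 188.75.

188.75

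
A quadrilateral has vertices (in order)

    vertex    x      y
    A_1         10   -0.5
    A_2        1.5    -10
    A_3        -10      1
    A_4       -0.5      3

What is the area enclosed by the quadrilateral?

Apply Gauss's area formula: 2A = Σ (x_i·y_{i+1} − x_{i+1}·y_i), indices taken mod 4.
Cross-terms: -99.25, -98.5, -29.5, -29.75  ⇒  Σ = -257
Area = |Σ|/2 = 128.5.

128.5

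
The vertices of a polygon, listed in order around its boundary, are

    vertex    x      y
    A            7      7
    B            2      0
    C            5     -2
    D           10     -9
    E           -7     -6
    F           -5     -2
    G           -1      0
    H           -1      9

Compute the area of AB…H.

Apply Gauss's area formula: 2A = Σ (x_i·y_{i+1} − x_{i+1}·y_i), indices taken mod 8.
Σ = (-14) + (-4) + (-25) + (-123) + (-16) + (-2) + (-9) + (-70) = -263
Area = |Σ|/2 = 131.5.

131.5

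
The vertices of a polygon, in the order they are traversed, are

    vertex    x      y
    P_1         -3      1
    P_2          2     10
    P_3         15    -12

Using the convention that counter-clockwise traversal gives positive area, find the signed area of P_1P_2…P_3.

Apply the surveyor's formula: 2A = Σ (x_i·y_{i+1} − x_{i+1}·y_i), indices taken mod 3.
Cross-terms: -32, -174, -21  ⇒  Σ = -227
Signed area = Σ/2 = -113.5 (negative ⇒ clockwise traversal).

-113.5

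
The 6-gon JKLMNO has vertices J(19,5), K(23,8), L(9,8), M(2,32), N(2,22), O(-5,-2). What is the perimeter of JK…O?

104

|JK| = √((4)² + (3)²) = √25 = 5
|KL| = √((-14)² + (0)²) = √196 = 14
|LM| = √((-7)² + (24)²) = √625 = 25
|MN| = √((0)² + (-10)²) = √100 = 10
|NO| = √((-7)² + (-24)²) = √625 = 25
|OJ| = √((24)² + (7)²) = √625 = 25
Perimeter = 5 + 14 + 25 + 10 + 25 + 25 = 104.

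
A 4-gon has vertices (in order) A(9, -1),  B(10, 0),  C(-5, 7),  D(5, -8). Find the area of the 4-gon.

A→B: (9)(0) − (10)(-1) = 10
B→C: (10)(7) − (-5)(0) = 70
C→D: (-5)(-8) − (5)(7) = 5
D→A: (5)(-1) − (9)(-8) = 67
Σ = 152
Area = |Σ|/2 = 76.

76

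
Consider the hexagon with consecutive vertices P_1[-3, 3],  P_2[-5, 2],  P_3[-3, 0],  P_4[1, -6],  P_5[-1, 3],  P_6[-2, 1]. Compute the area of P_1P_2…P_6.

16

Apply the shoelace formula: 2A = Σ (x_i·y_{i+1} − x_{i+1}·y_i), indices taken mod 6.
Cross-terms: 9, 6, 18, -3, 5, -3  ⇒  Σ = 32
Area = |Σ|/2 = 16.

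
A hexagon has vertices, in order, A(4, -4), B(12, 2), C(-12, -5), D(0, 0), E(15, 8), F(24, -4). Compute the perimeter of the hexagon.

|AB| = √((8)² + (6)²) = √100 = 10
|BC| = √((-24)² + (-7)²) = √625 = 25
|CD| = √((12)² + (5)²) = √169 = 13
|DE| = √((15)² + (8)²) = √289 = 17
|EF| = √((9)² + (-12)²) = √225 = 15
|FA| = √((-20)² + (0)²) = √400 = 20
Perimeter = 10 + 25 + 13 + 17 + 15 + 20 = 100.

100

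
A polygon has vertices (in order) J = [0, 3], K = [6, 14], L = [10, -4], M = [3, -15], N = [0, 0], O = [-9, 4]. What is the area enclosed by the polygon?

173.5

Σ = (-18) + (-164) + (-138) + (0) + (0) + (-27) = -347
Area = |Σ|/2 = 173.5.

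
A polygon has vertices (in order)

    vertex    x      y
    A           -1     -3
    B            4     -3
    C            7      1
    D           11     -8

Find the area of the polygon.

34

Apply the shoelace formula: 2A = Σ (x_i·y_{i+1} − x_{i+1}·y_i), indices taken mod 4.
A→B: (-1)(-3) − (4)(-3) = 15
B→C: (4)(1) − (7)(-3) = 25
C→D: (7)(-8) − (11)(1) = -67
D→A: (11)(-3) − (-1)(-8) = -41
Σ = -68
Area = |Σ|/2 = 34.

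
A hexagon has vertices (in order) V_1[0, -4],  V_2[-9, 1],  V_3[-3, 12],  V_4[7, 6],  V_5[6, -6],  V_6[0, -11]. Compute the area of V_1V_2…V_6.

Apply Gauss's area formula: 2A = Σ (x_i·y_{i+1} − x_{i+1}·y_i), indices taken mod 6.
V_1→V_2: (0)(1) − (-9)(-4) = -36
V_2→V_3: (-9)(12) − (-3)(1) = -105
V_3→V_4: (-3)(6) − (7)(12) = -102
V_4→V_5: (7)(-6) − (6)(6) = -78
V_5→V_6: (6)(-11) − (0)(-6) = -66
V_6→V_1: (0)(-4) − (0)(-11) = 0
Σ = -387
Area = |Σ|/2 = 193.5.

193.5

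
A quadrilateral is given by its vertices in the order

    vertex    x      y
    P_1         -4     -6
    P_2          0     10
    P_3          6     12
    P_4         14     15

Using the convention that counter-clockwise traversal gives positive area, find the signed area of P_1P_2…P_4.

-101

Cross-terms: -40, -60, -78, -24  ⇒  Σ = -202
Signed area = Σ/2 = -101 (negative ⇒ clockwise traversal).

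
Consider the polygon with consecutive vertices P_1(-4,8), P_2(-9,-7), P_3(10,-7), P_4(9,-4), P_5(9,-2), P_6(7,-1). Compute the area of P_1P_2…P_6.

165.5

Cross-terms: 100, 133, 23, 18, 5, 52  ⇒  Σ = 331
Area = |Σ|/2 = 165.5.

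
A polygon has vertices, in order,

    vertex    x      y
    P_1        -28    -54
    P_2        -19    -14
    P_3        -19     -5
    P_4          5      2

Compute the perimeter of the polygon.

|P_1P_2| = √((9)² + (40)²) = √1681 = 41
|P_2P_3| = √((0)² + (9)²) = √81 = 9
|P_3P_4| = √((24)² + (7)²) = √625 = 25
|P_4P_1| = √((-33)² + (-56)²) = √4225 = 65
Perimeter = 41 + 9 + 25 + 65 = 140.

140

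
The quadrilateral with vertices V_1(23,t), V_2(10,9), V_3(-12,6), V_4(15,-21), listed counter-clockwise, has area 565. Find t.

The doubled signed area Σ (x_i y_{i+1} − x_{i+1} y_i) is linear in t.
With t=0 it equals 1020; the coefficient of t is 5 (from the two edges through V_1).
So 5·t + 1020 = 2·565 = 1130 ⇒ t = 22.

22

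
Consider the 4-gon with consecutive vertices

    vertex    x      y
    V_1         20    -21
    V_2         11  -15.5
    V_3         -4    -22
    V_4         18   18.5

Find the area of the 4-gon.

V_1→V_2: (20)(-15.5) − (11)(-21) = -79
V_2→V_3: (11)(-22) − (-4)(-15.5) = -304
V_3→V_4: (-4)(18.5) − (18)(-22) = 322
V_4→V_1: (18)(-21) − (20)(18.5) = -748
Σ = -809
Area = |Σ|/2 = 404.5.

404.5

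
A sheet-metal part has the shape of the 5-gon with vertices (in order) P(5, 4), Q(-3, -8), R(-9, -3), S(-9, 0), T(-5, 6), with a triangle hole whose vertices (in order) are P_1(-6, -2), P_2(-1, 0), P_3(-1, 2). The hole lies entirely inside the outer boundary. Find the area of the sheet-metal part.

Outer boundary:
Apply the surveyor's formula: 2A = Σ (x_i·y_{i+1} − x_{i+1}·y_i), indices taken mod 5.
P→Q: (5)(-8) − (-3)(4) = -28
Q→R: (-3)(-3) − (-9)(-8) = -63
R→S: (-9)(0) − (-9)(-3) = -27
S→T: (-9)(6) − (-5)(0) = -54
T→P: (-5)(4) − (5)(6) = -50
Σ = -222
Area = |Σ|/2 = 111.
Hole:
Apply the shoelace (surveyor's) formula: 2A = Σ (x_i·y_{i+1} − x_{i+1}·y_i), indices taken mod 3.
Cross-terms: -2, -2, 14  ⇒  Σ = 10
Area = |Σ|/2 = 5.
Net area = 111 − 5 = 106.

106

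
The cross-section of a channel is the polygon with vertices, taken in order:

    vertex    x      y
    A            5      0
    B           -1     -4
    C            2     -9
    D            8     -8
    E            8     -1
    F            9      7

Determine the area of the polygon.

Apply Gauss's area formula: 2A = Σ (x_i·y_{i+1} − x_{i+1}·y_i), indices taken mod 6.
Σ = (-20) + (17) + (56) + (56) + (65) + (-35) = 139
Area = |Σ|/2 = 69.5.

69.5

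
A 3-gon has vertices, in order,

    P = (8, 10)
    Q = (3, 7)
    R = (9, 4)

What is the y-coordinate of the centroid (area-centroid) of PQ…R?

7

Apply Gauss's area formula. First the cross-terms c_i = x_i·y_{i+1} − x_{i+1}·y_i:
  26, -51, 58  ⇒  2A = 33, A = 16.5.
Then Σ (y_i + y_{i+1})·c_i = 693, so ȳ = 693 / (6·16.5) = 7.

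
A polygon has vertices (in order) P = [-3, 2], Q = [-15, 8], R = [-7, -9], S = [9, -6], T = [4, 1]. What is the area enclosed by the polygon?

182

Apply the shoelace formula: 2A = Σ (x_i·y_{i+1} − x_{i+1}·y_i), indices taken mod 5.
P→Q: (-3)(8) − (-15)(2) = 6
Q→R: (-15)(-9) − (-7)(8) = 191
R→S: (-7)(-6) − (9)(-9) = 123
S→T: (9)(1) − (4)(-6) = 33
T→P: (4)(2) − (-3)(1) = 11
Σ = 364
Area = |Σ|/2 = 182.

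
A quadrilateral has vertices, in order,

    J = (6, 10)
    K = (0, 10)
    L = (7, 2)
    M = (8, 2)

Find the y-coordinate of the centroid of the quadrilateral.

146/21

Apply the shoelace formula. First the cross-terms c_i = x_i·y_{i+1} − x_{i+1}·y_i:
  60, -70, -2, 68  ⇒  2A = 56, A = 28.
Then Σ (y_i + y_{i+1})·c_i = 1168, so ȳ = 1168 / (6·28) = 146/21.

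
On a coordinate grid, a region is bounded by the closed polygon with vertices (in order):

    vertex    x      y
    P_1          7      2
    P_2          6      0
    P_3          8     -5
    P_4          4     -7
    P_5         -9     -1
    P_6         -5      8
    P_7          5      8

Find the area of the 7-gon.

174

Apply Gauss's area formula: 2A = Σ (x_i·y_{i+1} − x_{i+1}·y_i), indices taken mod 7.
Σ = (-12) + (-30) + (-36) + (-67) + (-77) + (-80) + (-46) = -348
Area = |Σ|/2 = 174.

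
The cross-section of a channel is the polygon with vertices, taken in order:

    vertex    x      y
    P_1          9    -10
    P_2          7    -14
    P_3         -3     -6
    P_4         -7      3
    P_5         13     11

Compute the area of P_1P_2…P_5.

268

Apply the shoelace (surveyor's) formula: 2A = Σ (x_i·y_{i+1} − x_{i+1}·y_i), indices taken mod 5.
Σ = (-56) + (-84) + (-51) + (-116) + (-229) = -536
Area = |Σ|/2 = 268.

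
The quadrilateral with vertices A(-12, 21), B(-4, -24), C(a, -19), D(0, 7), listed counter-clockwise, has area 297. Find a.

2

Write out the shoelace sum; only the two edges meeting at C involve a:
2·Area = [((-4)·(-19) − a·(-24)) + (a·7 − 0·(-19))] + 456
       = 31·a + 532 = 594
⇒ a = 2.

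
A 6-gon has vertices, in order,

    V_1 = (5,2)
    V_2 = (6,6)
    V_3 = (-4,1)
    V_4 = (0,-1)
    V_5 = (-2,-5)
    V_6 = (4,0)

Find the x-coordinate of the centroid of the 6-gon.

179/117

Apply Gauss's area formula. First the cross-terms c_i = x_i·y_{i+1} − x_{i+1}·y_i:
  18, 30, 4, -2, 20, 8  ⇒  2A = 78, A = 39.
Then Σ (x_i + x_{i+1})·c_i = 358, so x̄ = 358 / (6·39) = 179/117.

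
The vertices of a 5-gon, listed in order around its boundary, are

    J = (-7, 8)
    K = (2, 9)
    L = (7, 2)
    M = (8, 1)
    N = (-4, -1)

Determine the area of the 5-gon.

Apply the shoelace formula: 2A = Σ (x_i·y_{i+1} − x_{i+1}·y_i), indices taken mod 5.
Σ = (-79) + (-59) + (-9) + (-4) + (-39) = -190
Area = |Σ|/2 = 95.

95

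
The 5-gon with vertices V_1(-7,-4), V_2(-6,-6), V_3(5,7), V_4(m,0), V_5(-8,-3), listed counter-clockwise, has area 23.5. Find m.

-3

The doubled signed area Σ (x_i y_{i+1} − x_{i+1} y_i) is linear in m.
With m=0 it equals 17; the coefficient of m is -10 (from the two edges through V_4).
So -10·m + 17 = 2·23.5 = 47 ⇒ m = -3.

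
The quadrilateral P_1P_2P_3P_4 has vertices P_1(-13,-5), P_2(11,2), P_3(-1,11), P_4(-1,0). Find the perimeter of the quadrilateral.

64

|P_1P_2| = √((24)² + (7)²) = √625 = 25
|P_2P_3| = √((-12)² + (9)²) = √225 = 15
|P_3P_4| = √((0)² + (-11)²) = √121 = 11
|P_4P_1| = √((-12)² + (-5)²) = √169 = 13
Perimeter = 25 + 15 + 11 + 13 = 64.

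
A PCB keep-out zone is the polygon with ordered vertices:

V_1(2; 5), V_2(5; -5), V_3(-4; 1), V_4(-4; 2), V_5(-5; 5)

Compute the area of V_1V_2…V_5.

49.5

Apply Gauss's area formula: 2A = Σ (x_i·y_{i+1} − x_{i+1}·y_i), indices taken mod 5.
Σ = (-35) + (-15) + (-4) + (-10) + (-35) = -99
Area = |Σ|/2 = 49.5.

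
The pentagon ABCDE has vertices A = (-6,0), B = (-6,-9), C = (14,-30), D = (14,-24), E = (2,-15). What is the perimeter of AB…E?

76

|AB| = √((0)² + (-9)²) = √81 = 9
|BC| = √((20)² + (-21)²) = √841 = 29
|CD| = √((0)² + (6)²) = √36 = 6
|DE| = √((-12)² + (9)²) = √225 = 15
|EA| = √((-8)² + (15)²) = √289 = 17
Perimeter = 9 + 29 + 6 + 15 + 17 = 76.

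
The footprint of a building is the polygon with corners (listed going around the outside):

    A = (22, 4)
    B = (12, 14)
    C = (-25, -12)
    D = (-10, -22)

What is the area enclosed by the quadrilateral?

670

Apply the shoelace (surveyor's) formula: 2A = Σ (x_i·y_{i+1} − x_{i+1}·y_i), indices taken mod 4.
Cross-terms: 260, 206, 430, 444  ⇒  Σ = 1340
Area = |Σ|/2 = 670.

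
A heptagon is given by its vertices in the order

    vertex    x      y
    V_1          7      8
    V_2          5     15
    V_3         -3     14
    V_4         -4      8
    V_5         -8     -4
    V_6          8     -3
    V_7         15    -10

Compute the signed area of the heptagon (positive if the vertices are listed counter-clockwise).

Apply Gauss's area formula: 2A = Σ (x_i·y_{i+1} − x_{i+1}·y_i), indices taken mod 7.
Cross-terms: 65, 115, 32, 80, 56, -35, 190  ⇒  Σ = 503
Signed area = Σ/2 = 251.5 (positive ⇒ counter-clockwise traversal).

251.5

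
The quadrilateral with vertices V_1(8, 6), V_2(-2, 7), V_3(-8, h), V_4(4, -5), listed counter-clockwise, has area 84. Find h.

10

The doubled signed area Σ (x_i y_{i+1} − x_{i+1} y_i) is linear in h.
With h=0 it equals 228; the coefficient of h is -6 (from the two edges through V_3).
So -6·h + 228 = 2·84 = 168 ⇒ h = 10.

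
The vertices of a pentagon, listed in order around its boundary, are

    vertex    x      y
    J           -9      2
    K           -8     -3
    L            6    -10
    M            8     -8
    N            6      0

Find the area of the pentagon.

116.5

Apply the shoelace formula: 2A = Σ (x_i·y_{i+1} − x_{i+1}·y_i), indices taken mod 5.
Σ = (43) + (98) + (32) + (48) + (12) = 233
Area = |Σ|/2 = 116.5.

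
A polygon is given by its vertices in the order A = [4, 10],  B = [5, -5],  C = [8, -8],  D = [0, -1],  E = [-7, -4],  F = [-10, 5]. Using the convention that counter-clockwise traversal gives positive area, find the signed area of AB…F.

Apply Gauss's area formula: 2A = Σ (x_i·y_{i+1} − x_{i+1}·y_i), indices taken mod 6.
Σ = (-70) + (0) + (-8) + (-7) + (-75) + (-120) = -280
Signed area = Σ/2 = -140 (negative ⇒ clockwise traversal).

-140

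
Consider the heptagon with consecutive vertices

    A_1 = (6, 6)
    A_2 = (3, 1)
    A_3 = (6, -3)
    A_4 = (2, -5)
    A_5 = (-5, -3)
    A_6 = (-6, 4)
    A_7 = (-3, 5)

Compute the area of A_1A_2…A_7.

Σ = (-12) + (-15) + (-24) + (-31) + (-38) + (-18) + (-48) = -186
Area = |Σ|/2 = 93.

93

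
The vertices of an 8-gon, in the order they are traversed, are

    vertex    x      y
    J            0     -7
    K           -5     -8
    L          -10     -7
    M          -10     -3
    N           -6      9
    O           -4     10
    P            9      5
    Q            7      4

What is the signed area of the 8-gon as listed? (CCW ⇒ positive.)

-205

Apply the surveyor's formula: 2A = Σ (x_i·y_{i+1} − x_{i+1}·y_i), indices taken mod 8.
Cross-terms: -35, -45, -40, -108, -24, -110, 1, -49  ⇒  Σ = -410
Signed area = Σ/2 = -205 (negative ⇒ clockwise traversal).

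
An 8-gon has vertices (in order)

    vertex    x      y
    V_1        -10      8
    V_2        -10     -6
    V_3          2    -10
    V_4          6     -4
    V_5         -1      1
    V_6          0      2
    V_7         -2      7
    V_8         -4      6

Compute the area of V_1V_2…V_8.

Apply the shoelace (surveyor's) formula: 2A = Σ (x_i·y_{i+1} − x_{i+1}·y_i), indices taken mod 8.
V_1→V_2: (-10)(-6) − (-10)(8) = 140
V_2→V_3: (-10)(-10) − (2)(-6) = 112
V_3→V_4: (2)(-4) − (6)(-10) = 52
V_4→V_5: (6)(1) − (-1)(-4) = 2
V_5→V_6: (-1)(2) − (0)(1) = -2
V_6→V_7: (0)(7) − (-2)(2) = 4
V_7→V_8: (-2)(6) − (-4)(7) = 16
V_8→V_1: (-4)(8) − (-10)(6) = 28
Σ = 352
Area = |Σ|/2 = 176.

176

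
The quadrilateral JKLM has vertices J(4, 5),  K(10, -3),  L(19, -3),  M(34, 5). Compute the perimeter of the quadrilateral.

|JK| = √((6)² + (-8)²) = √100 = 10
|KL| = √((9)² + (0)²) = √81 = 9
|LM| = √((15)² + (8)²) = √289 = 17
|MJ| = √((-30)² + (0)²) = √900 = 30
Perimeter = 10 + 9 + 17 + 30 = 66.

66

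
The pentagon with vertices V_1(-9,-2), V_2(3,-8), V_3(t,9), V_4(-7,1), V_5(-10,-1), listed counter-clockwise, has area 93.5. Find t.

The doubled signed area Σ (x_i y_{i+1} − x_{i+1} y_i) is linear in t.
With t=0 it equals 196; the coefficient of t is 9 (from the two edges through V_3).
So 9·t + 196 = 2·93.5 = 187 ⇒ t = -1.

-1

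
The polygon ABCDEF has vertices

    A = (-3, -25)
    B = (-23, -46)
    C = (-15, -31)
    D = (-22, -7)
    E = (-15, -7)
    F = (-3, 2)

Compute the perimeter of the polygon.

120

|AB| = √((-20)² + (-21)²) = √841 = 29
|BC| = √((8)² + (15)²) = √289 = 17
|CD| = √((-7)² + (24)²) = √625 = 25
|DE| = √((7)² + (0)²) = √49 = 7
|EF| = √((12)² + (9)²) = √225 = 15
|FA| = √((0)² + (-27)²) = √729 = 27
Perimeter = 29 + 17 + 25 + 7 + 15 + 27 = 120.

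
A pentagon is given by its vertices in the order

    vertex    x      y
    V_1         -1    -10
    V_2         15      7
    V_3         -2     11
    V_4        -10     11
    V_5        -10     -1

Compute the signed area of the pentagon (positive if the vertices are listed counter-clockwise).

314.5

Σ = (143) + (179) + (88) + (120) + (99) = 629
Signed area = Σ/2 = 314.5 (positive ⇒ counter-clockwise traversal).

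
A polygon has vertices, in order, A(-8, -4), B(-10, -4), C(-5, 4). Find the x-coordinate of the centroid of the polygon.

Apply the shoelace formula. First the cross-terms c_i = x_i·y_{i+1} − x_{i+1}·y_i:
  -8, -60, 52  ⇒  2A = -16, A = -8.
Then Σ (x_i + x_{i+1})·c_i = 368, so x̄ = 368 / (6·(-8)) = -23/3.

-23/3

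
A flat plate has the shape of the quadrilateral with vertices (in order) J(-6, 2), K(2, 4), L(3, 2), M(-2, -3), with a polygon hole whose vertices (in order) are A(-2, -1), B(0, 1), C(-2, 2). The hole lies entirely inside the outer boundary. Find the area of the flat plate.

Outer boundary:
Apply the shoelace formula: 2A = Σ (x_i·y_{i+1} − x_{i+1}·y_i), indices taken mod 4.
J→K: (-6)(4) − (2)(2) = -28
K→L: (2)(2) − (3)(4) = -8
L→M: (3)(-3) − (-2)(2) = -5
M→J: (-2)(2) − (-6)(-3) = -22
Σ = -63
Area = |Σ|/2 = 31.5.
Hole:
Apply the shoelace formula: 2A = Σ (x_i·y_{i+1} − x_{i+1}·y_i), indices taken mod 3.
Σ = (-2) + (2) + (6) = 6
Area = |Σ|/2 = 3.
Net area = 31.5 − 3 = 28.5.

28.5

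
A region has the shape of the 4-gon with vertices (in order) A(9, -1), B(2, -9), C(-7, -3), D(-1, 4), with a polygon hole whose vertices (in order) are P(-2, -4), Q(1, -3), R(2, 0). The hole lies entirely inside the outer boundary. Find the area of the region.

103

Outer boundary:
Σ = (-79) + (-69) + (-31) + (-35) = -214
Area = |Σ|/2 = 107.
Hole:
Apply Gauss's area formula: 2A = Σ (x_i·y_{i+1} − x_{i+1}·y_i), indices taken mod 3.
Cross-terms: 10, 6, -8  ⇒  Σ = 8
Area = |Σ|/2 = 4.
Net area = 107 − 4 = 103.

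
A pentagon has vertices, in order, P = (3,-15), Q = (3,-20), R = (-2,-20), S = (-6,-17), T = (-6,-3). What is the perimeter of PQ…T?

44

|PQ| = √((0)² + (-5)²) = √25 = 5
|QR| = √((-5)² + (0)²) = √25 = 5
|RS| = √((-4)² + (3)²) = √25 = 5
|ST| = √((0)² + (14)²) = √196 = 14
|TP| = √((9)² + (-12)²) = √225 = 15
Perimeter = 5 + 5 + 5 + 14 + 15 = 44.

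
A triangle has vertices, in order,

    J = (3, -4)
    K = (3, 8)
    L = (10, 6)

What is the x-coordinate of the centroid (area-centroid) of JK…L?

16/3

Apply the shoelace (surveyor's) formula. First the cross-terms c_i = x_i·y_{i+1} − x_{i+1}·y_i:
  36, -62, -58  ⇒  2A = -84, A = -42.
Then Σ (x_i + x_{i+1})·c_i = -1344, so x̄ = -1344 / (6·(-42)) = 16/3.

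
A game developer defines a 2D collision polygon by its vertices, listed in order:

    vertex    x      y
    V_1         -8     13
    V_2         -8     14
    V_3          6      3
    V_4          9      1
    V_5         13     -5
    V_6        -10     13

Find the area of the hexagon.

Apply the surveyor's formula: 2A = Σ (x_i·y_{i+1} − x_{i+1}·y_i), indices taken mod 6.
V_1→V_2: (-8)(14) − (-8)(13) = -8
V_2→V_3: (-8)(3) − (6)(14) = -108
V_3→V_4: (6)(1) − (9)(3) = -21
V_4→V_5: (9)(-5) − (13)(1) = -58
V_5→V_6: (13)(13) − (-10)(-5) = 119
V_6→V_1: (-10)(13) − (-8)(13) = -26
Σ = -102
Area = |Σ|/2 = 51.

51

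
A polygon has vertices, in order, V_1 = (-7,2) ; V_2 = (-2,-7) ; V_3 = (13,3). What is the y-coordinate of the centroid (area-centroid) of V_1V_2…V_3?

Apply Gauss's area formula. First the cross-terms c_i = x_i·y_{i+1} − x_{i+1}·y_i:
  53, 85, 47  ⇒  2A = 185, A = 92.5.
Then Σ (y_i + y_{i+1})·c_i = -370, so ȳ = -370 / (6·92.5) = -2/3.

-2/3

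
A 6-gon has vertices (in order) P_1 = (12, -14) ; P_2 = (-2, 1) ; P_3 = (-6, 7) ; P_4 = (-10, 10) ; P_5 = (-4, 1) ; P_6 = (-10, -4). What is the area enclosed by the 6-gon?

Cross-terms: -16, -8, 10, 30, 26, 188  ⇒  Σ = 230
Area = |Σ|/2 = 115.

115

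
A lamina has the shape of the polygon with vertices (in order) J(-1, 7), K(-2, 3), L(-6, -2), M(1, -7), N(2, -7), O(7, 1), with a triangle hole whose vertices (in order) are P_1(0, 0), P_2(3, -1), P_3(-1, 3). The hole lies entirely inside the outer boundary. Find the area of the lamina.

Outer boundary:
Apply the surveyor's formula: 2A = Σ (x_i·y_{i+1} − x_{i+1}·y_i), indices taken mod 6.
J→K: (-1)(3) − (-2)(7) = 11
K→L: (-2)(-2) − (-6)(3) = 22
L→M: (-6)(-7) − (1)(-2) = 44
M→N: (1)(-7) − (2)(-7) = 7
N→O: (2)(1) − (7)(-7) = 51
O→J: (7)(7) − (-1)(1) = 50
Σ = 185
Area = |Σ|/2 = 92.5.
Hole:
P_1→P_2: (0)(-1) − (3)(0) = 0
P_2→P_3: (3)(3) − (-1)(-1) = 8
P_3→P_1: (-1)(0) − (0)(3) = 0
Σ = 8
Area = |Σ|/2 = 4.
Net area = 92.5 − 4 = 88.5.

88.5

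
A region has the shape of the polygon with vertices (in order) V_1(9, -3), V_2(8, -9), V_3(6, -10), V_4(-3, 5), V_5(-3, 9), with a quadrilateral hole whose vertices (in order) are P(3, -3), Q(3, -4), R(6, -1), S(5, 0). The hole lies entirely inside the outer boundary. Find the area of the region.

Outer boundary:
Apply the surveyor's formula: 2A = Σ (x_i·y_{i+1} − x_{i+1}·y_i), indices taken mod 5.
V_1→V_2: (9)(-9) − (8)(-3) = -57
V_2→V_3: (8)(-10) − (6)(-9) = -26
V_3→V_4: (6)(5) − (-3)(-10) = 0
V_4→V_5: (-3)(9) − (-3)(5) = -12
V_5→V_1: (-3)(-3) − (9)(9) = -72
Σ = -167
Area = |Σ|/2 = 83.5.
Hole:
Apply the shoelace formula: 2A = Σ (x_i·y_{i+1} − x_{i+1}·y_i), indices taken mod 4.
Cross-terms: -3, 21, 5, -15  ⇒  Σ = 8
Area = |Σ|/2 = 4.
Net area = 83.5 − 4 = 79.5.

79.5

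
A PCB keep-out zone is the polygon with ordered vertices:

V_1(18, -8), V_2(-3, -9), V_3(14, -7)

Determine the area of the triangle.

Σ = (-186) + (147) + (14) = -25
Area = |Σ|/2 = 12.5.

12.5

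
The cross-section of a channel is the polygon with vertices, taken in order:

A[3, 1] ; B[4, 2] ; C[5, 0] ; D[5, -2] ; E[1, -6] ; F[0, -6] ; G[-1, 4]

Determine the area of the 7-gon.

35.5

Apply the shoelace (surveyor's) formula: 2A = Σ (x_i·y_{i+1} − x_{i+1}·y_i), indices taken mod 7.
Σ = (2) + (-10) + (-10) + (-28) + (-6) + (-6) + (-13) = -71
Area = |Σ|/2 = 35.5.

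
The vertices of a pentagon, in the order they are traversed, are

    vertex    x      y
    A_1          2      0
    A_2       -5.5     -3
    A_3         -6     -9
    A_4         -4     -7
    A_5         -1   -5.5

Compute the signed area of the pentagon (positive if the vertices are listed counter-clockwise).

Σ = (-6) + (31.5) + (6) + (15) + (11) = 57.5
Signed area = Σ/2 = 28.75 (positive ⇒ counter-clockwise traversal).

28.75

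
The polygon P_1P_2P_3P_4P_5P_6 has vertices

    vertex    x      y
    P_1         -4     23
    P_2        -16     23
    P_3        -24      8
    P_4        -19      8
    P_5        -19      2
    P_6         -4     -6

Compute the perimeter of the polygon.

|P_1P_2| = √((-12)² + (0)²) = √144 = 12
|P_2P_3| = √((-8)² + (-15)²) = √289 = 17
|P_3P_4| = √((5)² + (0)²) = √25 = 5
|P_4P_5| = √((0)² + (-6)²) = √36 = 6
|P_5P_6| = √((15)² + (-8)²) = √289 = 17
|P_6P_1| = √((0)² + (29)²) = √841 = 29
Perimeter = 12 + 17 + 5 + 6 + 17 + 29 = 86.

86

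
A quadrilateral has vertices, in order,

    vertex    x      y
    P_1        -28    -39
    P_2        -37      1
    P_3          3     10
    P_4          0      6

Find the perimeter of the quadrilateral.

140

|P_1P_2| = √((-9)² + (40)²) = √1681 = 41
|P_2P_3| = √((40)² + (9)²) = √1681 = 41
|P_3P_4| = √((-3)² + (-4)²) = √25 = 5
|P_4P_1| = √((-28)² + (-45)²) = √2809 = 53
Perimeter = 41 + 41 + 5 + 53 = 140.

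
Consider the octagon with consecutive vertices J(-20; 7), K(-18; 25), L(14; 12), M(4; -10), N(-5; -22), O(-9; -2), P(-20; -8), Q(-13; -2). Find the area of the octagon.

808.5

J→K: (-20)(25) − (-18)(7) = -374
K→L: (-18)(12) − (14)(25) = -566
L→M: (14)(-10) − (4)(12) = -188
M→N: (4)(-22) − (-5)(-10) = -138
N→O: (-5)(-2) − (-9)(-22) = -188
O→P: (-9)(-8) − (-20)(-2) = 32
P→Q: (-20)(-2) − (-13)(-8) = -64
Q→J: (-13)(7) − (-20)(-2) = -131
Σ = -1617
Area = |Σ|/2 = 808.5.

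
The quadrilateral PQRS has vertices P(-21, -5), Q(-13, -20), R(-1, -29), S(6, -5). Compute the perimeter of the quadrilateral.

|PQ| = √((8)² + (-15)²) = √289 = 17
|QR| = √((12)² + (-9)²) = √225 = 15
|RS| = √((7)² + (24)²) = √625 = 25
|SP| = √((-27)² + (0)²) = √729 = 27
Perimeter = 17 + 15 + 25 + 27 = 84.

84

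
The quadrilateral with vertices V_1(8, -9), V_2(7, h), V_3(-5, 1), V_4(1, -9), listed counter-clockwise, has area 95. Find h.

The doubled signed area Σ (x_i y_{i+1} − x_{i+1} y_i) is linear in h.
With h=0 it equals 177; the coefficient of h is 13 (from the two edges through V_2).
So 13·h + 177 = 2·95 = 190 ⇒ h = 1.

1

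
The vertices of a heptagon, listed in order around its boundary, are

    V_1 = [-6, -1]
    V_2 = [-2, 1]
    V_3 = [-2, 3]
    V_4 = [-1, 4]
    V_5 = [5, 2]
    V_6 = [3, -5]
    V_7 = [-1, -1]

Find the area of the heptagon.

41.5

Apply Gauss's area formula: 2A = Σ (x_i·y_{i+1} − x_{i+1}·y_i), indices taken mod 7.
V_1→V_2: (-6)(1) − (-2)(-1) = -8
V_2→V_3: (-2)(3) − (-2)(1) = -4
V_3→V_4: (-2)(4) − (-1)(3) = -5
V_4→V_5: (-1)(2) − (5)(4) = -22
V_5→V_6: (5)(-5) − (3)(2) = -31
V_6→V_7: (3)(-1) − (-1)(-5) = -8
V_7→V_1: (-1)(-1) − (-6)(-1) = -5
Σ = -83
Area = |Σ|/2 = 41.5.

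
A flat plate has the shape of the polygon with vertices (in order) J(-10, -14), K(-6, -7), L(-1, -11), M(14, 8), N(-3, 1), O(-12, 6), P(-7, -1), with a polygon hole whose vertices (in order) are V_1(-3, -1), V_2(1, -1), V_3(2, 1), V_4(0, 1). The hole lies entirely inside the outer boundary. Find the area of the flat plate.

176.5

Outer boundary:
J→K: (-10)(-7) − (-6)(-14) = -14
K→L: (-6)(-11) − (-1)(-7) = 59
L→M: (-1)(8) − (14)(-11) = 146
M→N: (14)(1) − (-3)(8) = 38
N→O: (-3)(6) − (-12)(1) = -6
O→P: (-12)(-1) − (-7)(6) = 54
P→J: (-7)(-14) − (-10)(-1) = 88
Σ = 365
Area = |Σ|/2 = 182.5.
Hole:
Apply Gauss's area formula: 2A = Σ (x_i·y_{i+1} − x_{i+1}·y_i), indices taken mod 4.
Σ = (4) + (3) + (2) + (3) = 12
Area = |Σ|/2 = 6.
Net area = 182.5 − 6 = 176.5.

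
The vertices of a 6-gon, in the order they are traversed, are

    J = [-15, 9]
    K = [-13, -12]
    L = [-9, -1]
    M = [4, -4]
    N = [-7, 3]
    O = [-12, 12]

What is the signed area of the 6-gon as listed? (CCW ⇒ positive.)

125

Apply the surveyor's formula: 2A = Σ (x_i·y_{i+1} − x_{i+1}·y_i), indices taken mod 6.
Σ = (297) + (-95) + (40) + (-16) + (-48) + (72) = 250
Signed area = Σ/2 = 125 (positive ⇒ counter-clockwise traversal).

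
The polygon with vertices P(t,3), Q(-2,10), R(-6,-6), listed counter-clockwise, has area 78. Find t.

The doubled signed area Σ (x_i y_{i+1} − x_{i+1} y_i) is linear in t.
With t=0 it equals 60; the coefficient of t is 16 (from the two edges through P).
So 16·t + 60 = 2·78 = 156 ⇒ t = 6.

6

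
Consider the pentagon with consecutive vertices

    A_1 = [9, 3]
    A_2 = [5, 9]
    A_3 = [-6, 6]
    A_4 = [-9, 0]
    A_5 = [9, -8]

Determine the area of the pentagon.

187.5

Apply the surveyor's formula: 2A = Σ (x_i·y_{i+1} − x_{i+1}·y_i), indices taken mod 5.
Σ = (66) + (84) + (54) + (72) + (99) = 375
Area = |Σ|/2 = 187.5.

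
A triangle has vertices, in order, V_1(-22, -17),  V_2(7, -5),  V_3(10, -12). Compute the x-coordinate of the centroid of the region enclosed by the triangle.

-5/3

Apply the surveyor's formula. First the cross-terms c_i = x_i·y_{i+1} − x_{i+1}·y_i:
  229, -34, -434  ⇒  2A = -239, A = -119.5.
Then Σ (x_i + x_{i+1})·c_i = 1195, so x̄ = 1195 / (6·(-119.5)) = -5/3.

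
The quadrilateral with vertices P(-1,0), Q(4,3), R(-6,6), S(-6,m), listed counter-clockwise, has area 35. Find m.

1

Write out the shoelace sum; only the two edges meeting at S involve m:
2·Area = [((-6)·m − (-6)·6) + ((-6)·0 − (-1)·m)] + 39
       = -5·m + 75 = 70
⇒ m = 1.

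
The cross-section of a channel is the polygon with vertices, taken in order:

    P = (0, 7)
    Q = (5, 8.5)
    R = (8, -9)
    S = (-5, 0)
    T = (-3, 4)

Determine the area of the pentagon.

Apply the shoelace formula: 2A = Σ (x_i·y_{i+1} − x_{i+1}·y_i), indices taken mod 5.
P→Q: (0)(8.5) − (5)(7) = -35
Q→R: (5)(-9) − (8)(8.5) = -113
R→S: (8)(0) − (-5)(-9) = -45
S→T: (-5)(4) − (-3)(0) = -20
T→P: (-3)(7) − (0)(4) = -21
Σ = -234
Area = |Σ|/2 = 117.

117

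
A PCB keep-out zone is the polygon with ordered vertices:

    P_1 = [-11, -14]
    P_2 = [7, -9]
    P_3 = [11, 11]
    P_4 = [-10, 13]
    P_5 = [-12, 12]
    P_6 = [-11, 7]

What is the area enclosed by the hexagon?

Σ = (197) + (176) + (253) + (36) + (48) + (231) = 941
Area = |Σ|/2 = 470.5.

470.5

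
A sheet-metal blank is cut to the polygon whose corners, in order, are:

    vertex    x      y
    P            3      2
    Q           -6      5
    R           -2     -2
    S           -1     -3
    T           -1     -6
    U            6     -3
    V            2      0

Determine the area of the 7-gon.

52.5

Σ = (27) + (22) + (4) + (3) + (39) + (6) + (4) = 105
Area = |Σ|/2 = 52.5.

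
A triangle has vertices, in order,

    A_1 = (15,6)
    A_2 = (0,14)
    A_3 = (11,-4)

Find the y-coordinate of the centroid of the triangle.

16/3

Apply the shoelace formula. First the cross-terms c_i = x_i·y_{i+1} − x_{i+1}·y_i:
  210, -154, 126  ⇒  2A = 182, A = 91.
Then Σ (y_i + y_{i+1})·c_i = 2912, so ȳ = 2912 / (6·91) = 16/3.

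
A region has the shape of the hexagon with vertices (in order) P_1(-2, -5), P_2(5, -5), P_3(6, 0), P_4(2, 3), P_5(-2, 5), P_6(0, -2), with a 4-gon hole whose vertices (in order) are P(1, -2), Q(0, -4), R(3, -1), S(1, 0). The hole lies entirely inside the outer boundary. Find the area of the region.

Outer boundary:
P_1→P_2: (-2)(-5) − (5)(-5) = 35
P_2→P_3: (5)(0) − (6)(-5) = 30
P_3→P_4: (6)(3) − (2)(0) = 18
P_4→P_5: (2)(5) − (-2)(3) = 16
P_5→P_6: (-2)(-2) − (0)(5) = 4
P_6→P_1: (0)(-5) − (-2)(-2) = -4
Σ = 99
Area = |Σ|/2 = 49.5.
Hole:
Apply the shoelace formula: 2A = Σ (x_i·y_{i+1} − x_{i+1}·y_i), indices taken mod 4.
Cross-terms: -4, 12, 1, -2  ⇒  Σ = 7
Area = |Σ|/2 = 3.5.
Net area = 49.5 − 3.5 = 46.

46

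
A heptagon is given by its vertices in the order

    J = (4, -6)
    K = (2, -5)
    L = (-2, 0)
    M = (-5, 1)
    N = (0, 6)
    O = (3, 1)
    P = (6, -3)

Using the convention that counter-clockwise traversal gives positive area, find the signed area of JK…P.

-53.5

Apply Gauss's area formula: 2A = Σ (x_i·y_{i+1} − x_{i+1}·y_i), indices taken mod 7.
Σ = (-8) + (-10) + (-2) + (-30) + (-18) + (-15) + (-24) = -107
Signed area = Σ/2 = -53.5 (negative ⇒ clockwise traversal).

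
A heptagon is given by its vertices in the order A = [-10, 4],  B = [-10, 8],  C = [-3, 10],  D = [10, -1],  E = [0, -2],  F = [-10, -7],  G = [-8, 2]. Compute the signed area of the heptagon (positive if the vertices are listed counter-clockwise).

-170.5

Apply the surveyor's formula: 2A = Σ (x_i·y_{i+1} − x_{i+1}·y_i), indices taken mod 7.
Σ = (-40) + (-76) + (-97) + (-20) + (-20) + (-76) + (-12) = -341
Signed area = Σ/2 = -170.5 (negative ⇒ clockwise traversal).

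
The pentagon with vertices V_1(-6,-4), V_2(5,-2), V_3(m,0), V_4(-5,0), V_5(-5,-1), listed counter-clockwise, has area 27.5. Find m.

The doubled signed area Σ (x_i y_{i+1} − x_{i+1} y_i) is linear in m.
With m=0 it equals 51; the coefficient of m is 2 (from the two edges through V_3).
So 2·m + 51 = 2·27.5 = 55 ⇒ m = 2.

2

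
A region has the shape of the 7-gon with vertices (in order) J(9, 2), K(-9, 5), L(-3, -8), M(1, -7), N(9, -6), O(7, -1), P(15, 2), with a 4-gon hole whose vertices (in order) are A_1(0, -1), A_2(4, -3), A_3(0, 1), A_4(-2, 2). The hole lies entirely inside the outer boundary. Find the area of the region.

149

Outer boundary:
Apply the surveyor's formula: 2A = Σ (x_i·y_{i+1} − x_{i+1}·y_i), indices taken mod 7.
Σ = (63) + (87) + (29) + (57) + (33) + (29) + (12) = 310
Area = |Σ|/2 = 155.
Hole:
Apply the shoelace formula: 2A = Σ (x_i·y_{i+1} − x_{i+1}·y_i), indices taken mod 4.
Cross-terms: 4, 4, 2, 2  ⇒  Σ = 12
Area = |Σ|/2 = 6.
Net area = 155 − 6 = 149.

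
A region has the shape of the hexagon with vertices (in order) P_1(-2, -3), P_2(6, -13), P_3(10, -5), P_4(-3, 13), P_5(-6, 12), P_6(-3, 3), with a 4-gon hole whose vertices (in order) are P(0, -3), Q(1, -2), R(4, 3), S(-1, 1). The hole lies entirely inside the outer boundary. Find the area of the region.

155

Outer boundary:
Apply the shoelace (surveyor's) formula: 2A = Σ (x_i·y_{i+1} − x_{i+1}·y_i), indices taken mod 6.
Σ = (44) + (100) + (115) + (42) + (18) + (15) = 334
Area = |Σ|/2 = 167.
Hole:
Σ = (3) + (11) + (7) + (3) = 24
Area = |Σ|/2 = 12.
Net area = 167 − 12 = 155.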